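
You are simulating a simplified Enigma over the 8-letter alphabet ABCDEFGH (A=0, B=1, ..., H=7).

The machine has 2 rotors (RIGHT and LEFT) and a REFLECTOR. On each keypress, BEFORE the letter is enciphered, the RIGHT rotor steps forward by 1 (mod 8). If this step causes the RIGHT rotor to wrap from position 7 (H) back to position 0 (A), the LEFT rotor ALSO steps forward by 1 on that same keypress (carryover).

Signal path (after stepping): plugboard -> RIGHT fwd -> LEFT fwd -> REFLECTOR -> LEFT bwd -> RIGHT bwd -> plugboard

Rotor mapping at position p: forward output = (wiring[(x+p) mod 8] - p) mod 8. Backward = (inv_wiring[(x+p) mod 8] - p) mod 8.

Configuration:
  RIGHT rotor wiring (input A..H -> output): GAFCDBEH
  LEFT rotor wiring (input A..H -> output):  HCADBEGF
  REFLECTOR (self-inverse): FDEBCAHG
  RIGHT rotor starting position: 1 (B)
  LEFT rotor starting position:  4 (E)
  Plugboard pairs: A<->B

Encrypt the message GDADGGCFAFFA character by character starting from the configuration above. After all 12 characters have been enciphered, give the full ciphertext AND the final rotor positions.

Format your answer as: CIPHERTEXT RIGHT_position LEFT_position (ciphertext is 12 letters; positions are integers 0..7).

Char 1 ('G'): step: R->2, L=4; G->plug->G->R->E->L->D->refl->B->L'->D->R'->A->plug->B
Char 2 ('D'): step: R->3, L=4; D->plug->D->R->B->L->A->refl->F->L'->A->R'->B->plug->A
Char 3 ('A'): step: R->4, L=4; A->plug->B->R->F->L->G->refl->H->L'->H->R'->A->plug->B
Char 4 ('D'): step: R->5, L=4; D->plug->D->R->B->L->A->refl->F->L'->A->R'->F->plug->F
Char 5 ('G'): step: R->6, L=4; G->plug->G->R->F->L->G->refl->H->L'->H->R'->E->plug->E
Char 6 ('G'): step: R->7, L=4; G->plug->G->R->C->L->C->refl->E->L'->G->R'->D->plug->D
Char 7 ('C'): step: R->0, L->5 (L advanced); C->plug->C->R->F->L->D->refl->B->L'->B->R'->F->plug->F
Char 8 ('F'): step: R->1, L=5; F->plug->F->R->D->L->C->refl->E->L'->H->R'->A->plug->B
Char 9 ('A'): step: R->2, L=5; A->plug->B->R->A->L->H->refl->G->L'->G->R'->H->plug->H
Char 10 ('F'): step: R->3, L=5; F->plug->F->R->D->L->C->refl->E->L'->H->R'->A->plug->B
Char 11 ('F'): step: R->4, L=5; F->plug->F->R->E->L->F->refl->A->L'->C->R'->E->plug->E
Char 12 ('A'): step: R->5, L=5; A->plug->B->R->H->L->E->refl->C->L'->D->R'->E->plug->E
Final: ciphertext=BABFEDFBHBEE, RIGHT=5, LEFT=5

Answer: BABFEDFBHBEE 5 5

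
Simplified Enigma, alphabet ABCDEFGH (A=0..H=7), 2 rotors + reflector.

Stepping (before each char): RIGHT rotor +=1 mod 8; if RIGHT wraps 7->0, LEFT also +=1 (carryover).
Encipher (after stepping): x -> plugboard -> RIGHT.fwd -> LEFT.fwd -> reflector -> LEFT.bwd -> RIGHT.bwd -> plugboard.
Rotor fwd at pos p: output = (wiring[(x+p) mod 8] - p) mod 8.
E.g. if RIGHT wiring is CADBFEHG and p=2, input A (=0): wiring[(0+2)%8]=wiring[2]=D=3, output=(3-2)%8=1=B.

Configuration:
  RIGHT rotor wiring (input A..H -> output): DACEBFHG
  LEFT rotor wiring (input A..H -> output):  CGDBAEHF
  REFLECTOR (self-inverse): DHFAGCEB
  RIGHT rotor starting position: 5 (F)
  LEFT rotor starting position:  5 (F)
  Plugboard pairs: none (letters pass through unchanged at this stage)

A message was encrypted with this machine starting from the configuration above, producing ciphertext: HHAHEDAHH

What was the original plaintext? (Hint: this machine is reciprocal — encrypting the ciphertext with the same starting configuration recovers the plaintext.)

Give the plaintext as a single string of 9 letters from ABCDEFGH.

Char 1 ('H'): step: R->6, L=5; H->plug->H->R->H->L->D->refl->A->L'->C->R'->D->plug->D
Char 2 ('H'): step: R->7, L=5; H->plug->H->R->A->L->H->refl->B->L'->E->R'->B->plug->B
Char 3 ('A'): step: R->0, L->6 (L advanced); A->plug->A->R->D->L->A->refl->D->L'->F->R'->F->plug->F
Char 4 ('H'): step: R->1, L=6; H->plug->H->R->C->L->E->refl->G->L'->H->R'->A->plug->A
Char 5 ('E'): step: R->2, L=6; E->plug->E->R->F->L->D->refl->A->L'->D->R'->D->plug->D
Char 6 ('D'): step: R->3, L=6; D->plug->D->R->E->L->F->refl->C->L'->G->R'->B->plug->B
Char 7 ('A'): step: R->4, L=6; A->plug->A->R->F->L->D->refl->A->L'->D->R'->C->plug->C
Char 8 ('H'): step: R->5, L=6; H->plug->H->R->E->L->F->refl->C->L'->G->R'->D->plug->D
Char 9 ('H'): step: R->6, L=6; H->plug->H->R->H->L->G->refl->E->L'->C->R'->D->plug->D

Answer: DBFADBCDD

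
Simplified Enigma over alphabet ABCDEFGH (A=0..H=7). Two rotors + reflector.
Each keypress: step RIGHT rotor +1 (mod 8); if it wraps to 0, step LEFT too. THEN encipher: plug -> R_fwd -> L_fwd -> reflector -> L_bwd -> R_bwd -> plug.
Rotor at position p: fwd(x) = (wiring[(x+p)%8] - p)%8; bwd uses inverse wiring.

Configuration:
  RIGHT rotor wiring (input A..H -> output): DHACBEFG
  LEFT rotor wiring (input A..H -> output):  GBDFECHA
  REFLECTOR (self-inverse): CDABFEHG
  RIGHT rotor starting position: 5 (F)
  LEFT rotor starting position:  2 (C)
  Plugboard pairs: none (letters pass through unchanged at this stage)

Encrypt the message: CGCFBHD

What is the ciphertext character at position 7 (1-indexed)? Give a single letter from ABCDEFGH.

Char 1 ('C'): step: R->6, L=2; C->plug->C->R->F->L->G->refl->H->L'->H->R'->A->plug->A
Char 2 ('G'): step: R->7, L=2; G->plug->G->R->F->L->G->refl->H->L'->H->R'->A->plug->A
Char 3 ('C'): step: R->0, L->3 (L advanced); C->plug->C->R->A->L->C->refl->A->L'->H->R'->B->plug->B
Char 4 ('F'): step: R->1, L=3; F->plug->F->R->E->L->F->refl->E->L'->D->R'->E->plug->E
Char 5 ('B'): step: R->2, L=3; B->plug->B->R->A->L->C->refl->A->L'->H->R'->C->plug->C
Char 6 ('H'): step: R->3, L=3; H->plug->H->R->F->L->D->refl->B->L'->B->R'->C->plug->C
Char 7 ('D'): step: R->4, L=3; D->plug->D->R->C->L->H->refl->G->L'->G->R'->H->plug->H

H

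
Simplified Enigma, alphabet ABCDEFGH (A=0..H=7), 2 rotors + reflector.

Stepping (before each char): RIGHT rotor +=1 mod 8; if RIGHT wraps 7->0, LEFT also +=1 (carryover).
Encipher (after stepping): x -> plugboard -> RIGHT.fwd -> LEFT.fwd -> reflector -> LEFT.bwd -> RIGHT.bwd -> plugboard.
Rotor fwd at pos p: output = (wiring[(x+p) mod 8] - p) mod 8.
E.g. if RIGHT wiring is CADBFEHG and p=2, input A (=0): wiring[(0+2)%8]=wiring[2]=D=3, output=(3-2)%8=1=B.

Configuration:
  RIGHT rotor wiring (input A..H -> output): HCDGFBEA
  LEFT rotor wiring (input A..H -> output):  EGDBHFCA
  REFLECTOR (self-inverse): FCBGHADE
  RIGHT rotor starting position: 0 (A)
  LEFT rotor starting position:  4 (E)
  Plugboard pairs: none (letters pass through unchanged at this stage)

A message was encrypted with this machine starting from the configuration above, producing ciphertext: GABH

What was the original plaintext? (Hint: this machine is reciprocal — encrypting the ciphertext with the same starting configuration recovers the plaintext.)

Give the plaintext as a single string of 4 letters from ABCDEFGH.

Char 1 ('G'): step: R->1, L=4; G->plug->G->R->H->L->F->refl->A->L'->E->R'->D->plug->D
Char 2 ('A'): step: R->2, L=4; A->plug->A->R->B->L->B->refl->C->L'->F->R'->G->plug->G
Char 3 ('B'): step: R->3, L=4; B->plug->B->R->C->L->G->refl->D->L'->A->R'->H->plug->H
Char 4 ('H'): step: R->4, L=4; H->plug->H->R->C->L->G->refl->D->L'->A->R'->C->plug->C

Answer: DGHC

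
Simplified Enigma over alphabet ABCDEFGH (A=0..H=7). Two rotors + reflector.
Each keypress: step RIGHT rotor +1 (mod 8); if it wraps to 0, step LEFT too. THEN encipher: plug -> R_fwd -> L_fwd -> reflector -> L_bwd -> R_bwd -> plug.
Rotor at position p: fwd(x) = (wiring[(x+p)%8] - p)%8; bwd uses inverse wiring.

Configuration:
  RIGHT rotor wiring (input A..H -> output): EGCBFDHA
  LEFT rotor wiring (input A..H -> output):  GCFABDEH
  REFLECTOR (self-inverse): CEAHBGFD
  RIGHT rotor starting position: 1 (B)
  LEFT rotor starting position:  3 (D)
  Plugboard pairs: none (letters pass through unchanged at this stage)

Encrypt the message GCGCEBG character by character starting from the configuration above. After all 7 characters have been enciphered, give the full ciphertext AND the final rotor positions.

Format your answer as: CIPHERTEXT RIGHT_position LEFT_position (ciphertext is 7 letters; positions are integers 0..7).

Answer: BFHGFFB 0 4

Derivation:
Char 1 ('G'): step: R->2, L=3; G->plug->G->R->C->L->A->refl->C->L'->H->R'->B->plug->B
Char 2 ('C'): step: R->3, L=3; C->plug->C->R->A->L->F->refl->G->L'->B->R'->F->plug->F
Char 3 ('G'): step: R->4, L=3; G->plug->G->R->G->L->H->refl->D->L'->F->R'->H->plug->H
Char 4 ('C'): step: R->5, L=3; C->plug->C->R->D->L->B->refl->E->L'->E->R'->G->plug->G
Char 5 ('E'): step: R->6, L=3; E->plug->E->R->E->L->E->refl->B->L'->D->R'->F->plug->F
Char 6 ('B'): step: R->7, L=3; B->plug->B->R->F->L->D->refl->H->L'->G->R'->F->plug->F
Char 7 ('G'): step: R->0, L->4 (L advanced); G->plug->G->R->H->L->E->refl->B->L'->G->R'->B->plug->B
Final: ciphertext=BFHGFFB, RIGHT=0, LEFT=4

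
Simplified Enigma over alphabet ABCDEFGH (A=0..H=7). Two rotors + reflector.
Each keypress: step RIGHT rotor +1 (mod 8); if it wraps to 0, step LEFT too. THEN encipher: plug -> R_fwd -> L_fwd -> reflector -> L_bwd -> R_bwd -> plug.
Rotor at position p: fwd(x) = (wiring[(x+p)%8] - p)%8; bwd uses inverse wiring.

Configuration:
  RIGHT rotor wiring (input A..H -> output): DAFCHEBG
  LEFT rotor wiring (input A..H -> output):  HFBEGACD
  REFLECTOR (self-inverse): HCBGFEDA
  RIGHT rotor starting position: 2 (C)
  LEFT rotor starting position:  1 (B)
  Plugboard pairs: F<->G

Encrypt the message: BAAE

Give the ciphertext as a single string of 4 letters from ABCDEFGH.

Answer: CBHD

Derivation:
Char 1 ('B'): step: R->3, L=1; B->plug->B->R->E->L->H->refl->A->L'->B->R'->C->plug->C
Char 2 ('A'): step: R->4, L=1; A->plug->A->R->D->L->F->refl->E->L'->A->R'->B->plug->B
Char 3 ('A'): step: R->5, L=1; A->plug->A->R->H->L->G->refl->D->L'->C->R'->H->plug->H
Char 4 ('E'): step: R->6, L=1; E->plug->E->R->H->L->G->refl->D->L'->C->R'->D->plug->D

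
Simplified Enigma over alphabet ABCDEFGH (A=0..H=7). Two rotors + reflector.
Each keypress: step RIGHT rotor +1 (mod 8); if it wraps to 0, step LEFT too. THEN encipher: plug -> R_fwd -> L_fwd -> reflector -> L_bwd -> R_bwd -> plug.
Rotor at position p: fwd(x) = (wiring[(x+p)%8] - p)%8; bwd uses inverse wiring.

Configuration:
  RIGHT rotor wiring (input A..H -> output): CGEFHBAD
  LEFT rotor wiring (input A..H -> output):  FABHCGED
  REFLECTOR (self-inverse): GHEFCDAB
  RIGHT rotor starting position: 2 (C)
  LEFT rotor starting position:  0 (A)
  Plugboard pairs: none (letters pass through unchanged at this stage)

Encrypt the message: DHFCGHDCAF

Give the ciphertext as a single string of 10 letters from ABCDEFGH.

Answer: HBGEBGFHHH

Derivation:
Char 1 ('D'): step: R->3, L=0; D->plug->D->R->F->L->G->refl->A->L'->B->R'->H->plug->H
Char 2 ('H'): step: R->4, L=0; H->plug->H->R->B->L->A->refl->G->L'->F->R'->B->plug->B
Char 3 ('F'): step: R->5, L=0; F->plug->F->R->H->L->D->refl->F->L'->A->R'->G->plug->G
Char 4 ('C'): step: R->6, L=0; C->plug->C->R->E->L->C->refl->E->L'->G->R'->E->plug->E
Char 5 ('G'): step: R->7, L=0; G->plug->G->R->C->L->B->refl->H->L'->D->R'->B->plug->B
Char 6 ('H'): step: R->0, L->1 (L advanced); H->plug->H->R->D->L->B->refl->H->L'->A->R'->G->plug->G
Char 7 ('D'): step: R->1, L=1; D->plug->D->R->G->L->C->refl->E->L'->H->R'->F->plug->F
Char 8 ('C'): step: R->2, L=1; C->plug->C->R->F->L->D->refl->F->L'->E->R'->H->plug->H
Char 9 ('A'): step: R->3, L=1; A->plug->A->R->C->L->G->refl->A->L'->B->R'->H->plug->H
Char 10 ('F'): step: R->4, L=1; F->plug->F->R->C->L->G->refl->A->L'->B->R'->H->plug->H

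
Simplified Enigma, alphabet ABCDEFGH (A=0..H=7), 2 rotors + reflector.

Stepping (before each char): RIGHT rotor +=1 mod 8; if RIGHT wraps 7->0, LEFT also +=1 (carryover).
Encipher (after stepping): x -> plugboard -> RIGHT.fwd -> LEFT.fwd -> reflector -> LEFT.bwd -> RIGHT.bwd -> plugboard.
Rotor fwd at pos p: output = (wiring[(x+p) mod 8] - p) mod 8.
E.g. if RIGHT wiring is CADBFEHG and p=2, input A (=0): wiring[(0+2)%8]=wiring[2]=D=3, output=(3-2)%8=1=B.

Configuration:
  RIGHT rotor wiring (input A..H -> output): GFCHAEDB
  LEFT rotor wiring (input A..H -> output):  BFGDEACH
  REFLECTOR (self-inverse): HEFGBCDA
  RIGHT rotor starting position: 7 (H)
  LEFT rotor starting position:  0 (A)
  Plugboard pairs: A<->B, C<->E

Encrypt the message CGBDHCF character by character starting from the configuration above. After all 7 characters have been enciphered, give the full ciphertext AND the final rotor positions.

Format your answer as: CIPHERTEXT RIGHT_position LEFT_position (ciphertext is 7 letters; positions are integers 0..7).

Answer: AHAAGFG 6 1

Derivation:
Char 1 ('C'): step: R->0, L->1 (L advanced); C->plug->E->R->A->L->E->refl->B->L'->F->R'->B->plug->A
Char 2 ('G'): step: R->1, L=1; G->plug->G->R->A->L->E->refl->B->L'->F->R'->H->plug->H
Char 3 ('B'): step: R->2, L=1; B->plug->A->R->A->L->E->refl->B->L'->F->R'->B->plug->A
Char 4 ('D'): step: R->3, L=1; D->plug->D->R->A->L->E->refl->B->L'->F->R'->B->plug->A
Char 5 ('H'): step: R->4, L=1; H->plug->H->R->D->L->D->refl->G->L'->G->R'->G->plug->G
Char 6 ('C'): step: R->5, L=1; C->plug->E->R->A->L->E->refl->B->L'->F->R'->F->plug->F
Char 7 ('F'): step: R->6, L=1; F->plug->F->R->B->L->F->refl->C->L'->C->R'->G->plug->G
Final: ciphertext=AHAAGFG, RIGHT=6, LEFT=1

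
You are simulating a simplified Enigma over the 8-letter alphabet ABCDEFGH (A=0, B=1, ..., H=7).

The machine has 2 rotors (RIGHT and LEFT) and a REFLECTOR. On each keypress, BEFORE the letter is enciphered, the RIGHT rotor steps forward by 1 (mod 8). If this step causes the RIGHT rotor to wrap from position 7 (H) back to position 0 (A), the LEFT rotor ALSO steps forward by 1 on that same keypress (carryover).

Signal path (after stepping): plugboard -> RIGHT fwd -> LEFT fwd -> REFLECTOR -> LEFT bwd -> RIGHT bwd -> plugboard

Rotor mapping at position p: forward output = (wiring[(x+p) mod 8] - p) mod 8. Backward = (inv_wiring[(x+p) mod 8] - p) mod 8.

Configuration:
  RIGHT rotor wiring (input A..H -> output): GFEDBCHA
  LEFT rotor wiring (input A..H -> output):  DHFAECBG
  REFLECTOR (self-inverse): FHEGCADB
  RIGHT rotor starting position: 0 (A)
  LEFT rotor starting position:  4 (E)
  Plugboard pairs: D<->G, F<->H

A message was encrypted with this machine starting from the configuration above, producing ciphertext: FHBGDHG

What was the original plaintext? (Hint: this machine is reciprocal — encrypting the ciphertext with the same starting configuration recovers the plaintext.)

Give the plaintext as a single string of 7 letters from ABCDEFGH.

Answer: EDGBFAA

Derivation:
Char 1 ('F'): step: R->1, L=4; F->plug->H->R->F->L->D->refl->G->L'->B->R'->E->plug->E
Char 2 ('H'): step: R->2, L=4; H->plug->F->R->G->L->B->refl->H->L'->E->R'->G->plug->D
Char 3 ('B'): step: R->3, L=4; B->plug->B->R->G->L->B->refl->H->L'->E->R'->D->plug->G
Char 4 ('G'): step: R->4, L=4; G->plug->D->R->E->L->H->refl->B->L'->G->R'->B->plug->B
Char 5 ('D'): step: R->5, L=4; D->plug->G->R->G->L->B->refl->H->L'->E->R'->H->plug->F
Char 6 ('H'): step: R->6, L=4; H->plug->F->R->F->L->D->refl->G->L'->B->R'->A->plug->A
Char 7 ('G'): step: R->7, L=4; G->plug->D->R->F->L->D->refl->G->L'->B->R'->A->plug->A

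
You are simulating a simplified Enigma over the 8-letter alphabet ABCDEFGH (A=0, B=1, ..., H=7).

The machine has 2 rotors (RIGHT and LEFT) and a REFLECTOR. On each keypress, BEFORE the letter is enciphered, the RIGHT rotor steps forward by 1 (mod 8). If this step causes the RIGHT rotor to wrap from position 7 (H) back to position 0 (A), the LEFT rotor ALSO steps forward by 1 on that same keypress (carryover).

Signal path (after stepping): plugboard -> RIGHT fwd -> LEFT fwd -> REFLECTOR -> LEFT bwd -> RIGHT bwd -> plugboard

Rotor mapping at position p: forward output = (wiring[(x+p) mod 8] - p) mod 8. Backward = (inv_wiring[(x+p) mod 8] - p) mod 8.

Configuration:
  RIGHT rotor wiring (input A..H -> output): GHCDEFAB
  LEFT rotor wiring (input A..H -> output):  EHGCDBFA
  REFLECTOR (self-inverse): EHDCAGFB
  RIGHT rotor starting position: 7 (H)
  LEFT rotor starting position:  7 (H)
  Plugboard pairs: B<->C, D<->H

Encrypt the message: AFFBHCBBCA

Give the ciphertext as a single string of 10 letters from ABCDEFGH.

Char 1 ('A'): step: R->0, L->0 (L advanced); A->plug->A->R->G->L->F->refl->G->L'->C->R'->C->plug->B
Char 2 ('F'): step: R->1, L=0; F->plug->F->R->H->L->A->refl->E->L'->A->R'->G->plug->G
Char 3 ('F'): step: R->2, L=0; F->plug->F->R->H->L->A->refl->E->L'->A->R'->A->plug->A
Char 4 ('B'): step: R->3, L=0; B->plug->C->R->C->L->G->refl->F->L'->G->R'->E->plug->E
Char 5 ('H'): step: R->4, L=0; H->plug->D->R->F->L->B->refl->H->L'->B->R'->B->plug->C
Char 6 ('C'): step: R->5, L=0; C->plug->B->R->D->L->C->refl->D->L'->E->R'->C->plug->B
Char 7 ('B'): step: R->6, L=0; B->plug->C->R->A->L->E->refl->A->L'->H->R'->H->plug->D
Char 8 ('B'): step: R->7, L=0; B->plug->C->R->A->L->E->refl->A->L'->H->R'->B->plug->C
Char 9 ('C'): step: R->0, L->1 (L advanced); C->plug->B->R->H->L->D->refl->C->L'->D->R'->D->plug->H
Char 10 ('A'): step: R->1, L=1; A->plug->A->R->G->L->H->refl->B->L'->C->R'->C->plug->B

Answer: BGAECBDCHB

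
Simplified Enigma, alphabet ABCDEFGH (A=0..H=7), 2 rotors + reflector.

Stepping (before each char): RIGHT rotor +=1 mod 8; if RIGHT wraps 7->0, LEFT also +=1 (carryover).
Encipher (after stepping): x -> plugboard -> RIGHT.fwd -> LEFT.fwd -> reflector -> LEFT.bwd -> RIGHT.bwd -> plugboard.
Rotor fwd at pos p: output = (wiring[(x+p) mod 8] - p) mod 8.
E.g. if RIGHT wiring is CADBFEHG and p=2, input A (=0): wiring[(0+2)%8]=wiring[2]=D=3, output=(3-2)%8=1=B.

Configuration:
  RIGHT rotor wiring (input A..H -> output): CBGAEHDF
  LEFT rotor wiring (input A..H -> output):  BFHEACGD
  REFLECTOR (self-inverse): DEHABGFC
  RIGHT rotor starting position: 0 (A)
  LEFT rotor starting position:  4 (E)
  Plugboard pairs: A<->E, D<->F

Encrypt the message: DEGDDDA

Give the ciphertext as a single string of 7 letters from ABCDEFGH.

Char 1 ('D'): step: R->1, L=4; D->plug->F->R->C->L->C->refl->H->L'->D->R'->D->plug->F
Char 2 ('E'): step: R->2, L=4; E->plug->A->R->E->L->F->refl->G->L'->B->R'->E->plug->A
Char 3 ('G'): step: R->3, L=4; G->plug->G->R->G->L->D->refl->A->L'->H->R'->F->plug->D
Char 4 ('D'): step: R->4, L=4; D->plug->F->R->F->L->B->refl->E->L'->A->R'->A->plug->E
Char 5 ('D'): step: R->5, L=4; D->plug->F->R->B->L->G->refl->F->L'->E->R'->E->plug->A
Char 6 ('D'): step: R->6, L=4; D->plug->F->R->C->L->C->refl->H->L'->D->R'->D->plug->F
Char 7 ('A'): step: R->7, L=4; A->plug->E->R->B->L->G->refl->F->L'->E->R'->H->plug->H

Answer: FADEAFH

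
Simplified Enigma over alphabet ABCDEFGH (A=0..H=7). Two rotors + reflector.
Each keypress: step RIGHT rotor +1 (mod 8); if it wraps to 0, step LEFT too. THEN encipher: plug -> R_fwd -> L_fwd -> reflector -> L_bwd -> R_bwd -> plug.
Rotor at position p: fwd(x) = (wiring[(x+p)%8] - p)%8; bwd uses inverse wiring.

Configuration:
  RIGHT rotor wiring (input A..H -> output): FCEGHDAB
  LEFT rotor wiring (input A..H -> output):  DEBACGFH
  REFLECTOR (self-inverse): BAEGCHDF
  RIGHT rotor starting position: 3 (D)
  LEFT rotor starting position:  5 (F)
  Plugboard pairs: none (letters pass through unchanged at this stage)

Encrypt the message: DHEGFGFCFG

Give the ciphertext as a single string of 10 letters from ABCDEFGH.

Answer: HEBECEDFDF

Derivation:
Char 1 ('D'): step: R->4, L=5; D->plug->D->R->F->L->E->refl->C->L'->C->R'->H->plug->H
Char 2 ('H'): step: R->5, L=5; H->plug->H->R->C->L->C->refl->E->L'->F->R'->E->plug->E
Char 3 ('E'): step: R->6, L=5; E->plug->E->R->G->L->D->refl->G->L'->D->R'->B->plug->B
Char 4 ('G'): step: R->7, L=5; G->plug->G->R->E->L->H->refl->F->L'->H->R'->E->plug->E
Char 5 ('F'): step: R->0, L->6 (L advanced); F->plug->F->R->D->L->G->refl->D->L'->E->R'->C->plug->C
Char 6 ('G'): step: R->1, L=6; G->plug->G->R->A->L->H->refl->F->L'->C->R'->E->plug->E
Char 7 ('F'): step: R->2, L=6; F->plug->F->R->H->L->A->refl->B->L'->B->R'->D->plug->D
Char 8 ('C'): step: R->3, L=6; C->plug->C->R->A->L->H->refl->F->L'->C->R'->F->plug->F
Char 9 ('F'): step: R->4, L=6; F->plug->F->R->G->L->E->refl->C->L'->F->R'->D->plug->D
Char 10 ('G'): step: R->5, L=6; G->plug->G->R->B->L->B->refl->A->L'->H->R'->F->plug->F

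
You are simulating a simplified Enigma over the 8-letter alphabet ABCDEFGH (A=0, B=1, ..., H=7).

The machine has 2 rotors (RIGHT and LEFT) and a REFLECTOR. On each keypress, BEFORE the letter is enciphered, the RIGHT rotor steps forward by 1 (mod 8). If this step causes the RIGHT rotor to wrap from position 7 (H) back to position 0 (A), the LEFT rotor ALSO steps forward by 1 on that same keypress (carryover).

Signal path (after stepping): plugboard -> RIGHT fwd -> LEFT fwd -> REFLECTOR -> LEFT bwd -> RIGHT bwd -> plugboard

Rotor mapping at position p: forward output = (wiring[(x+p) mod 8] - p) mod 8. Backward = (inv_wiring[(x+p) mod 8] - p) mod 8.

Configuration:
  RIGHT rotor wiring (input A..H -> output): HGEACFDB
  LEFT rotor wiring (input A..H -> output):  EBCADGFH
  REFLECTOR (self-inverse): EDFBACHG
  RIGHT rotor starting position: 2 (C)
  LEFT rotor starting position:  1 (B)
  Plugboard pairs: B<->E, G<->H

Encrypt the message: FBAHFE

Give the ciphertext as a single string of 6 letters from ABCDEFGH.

Char 1 ('F'): step: R->3, L=1; F->plug->F->R->E->L->F->refl->C->L'->D->R'->G->plug->H
Char 2 ('B'): step: R->4, L=1; B->plug->E->R->D->L->C->refl->F->L'->E->R'->H->plug->G
Char 3 ('A'): step: R->5, L=1; A->plug->A->R->A->L->A->refl->E->L'->F->R'->H->plug->G
Char 4 ('H'): step: R->6, L=1; H->plug->G->R->E->L->F->refl->C->L'->D->R'->B->plug->E
Char 5 ('F'): step: R->7, L=1; F->plug->F->R->D->L->C->refl->F->L'->E->R'->H->plug->G
Char 6 ('E'): step: R->0, L->2 (L advanced); E->plug->B->R->G->L->C->refl->F->L'->F->R'->F->plug->F

Answer: HGGEGF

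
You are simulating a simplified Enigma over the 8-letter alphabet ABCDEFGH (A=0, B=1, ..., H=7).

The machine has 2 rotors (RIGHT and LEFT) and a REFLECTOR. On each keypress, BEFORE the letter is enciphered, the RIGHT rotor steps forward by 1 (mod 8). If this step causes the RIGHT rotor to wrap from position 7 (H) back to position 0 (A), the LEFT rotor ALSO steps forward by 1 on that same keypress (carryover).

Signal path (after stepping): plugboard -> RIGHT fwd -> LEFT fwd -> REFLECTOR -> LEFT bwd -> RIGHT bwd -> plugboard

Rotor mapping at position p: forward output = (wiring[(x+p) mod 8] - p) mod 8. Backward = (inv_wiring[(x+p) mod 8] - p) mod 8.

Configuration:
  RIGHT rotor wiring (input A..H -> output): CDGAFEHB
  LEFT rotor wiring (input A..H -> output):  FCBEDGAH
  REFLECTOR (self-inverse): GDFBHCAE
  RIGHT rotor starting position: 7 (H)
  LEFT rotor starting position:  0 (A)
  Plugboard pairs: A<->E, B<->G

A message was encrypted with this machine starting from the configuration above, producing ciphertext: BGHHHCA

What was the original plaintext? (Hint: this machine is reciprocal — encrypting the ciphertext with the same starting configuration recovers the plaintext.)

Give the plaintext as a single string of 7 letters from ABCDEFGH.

Char 1 ('B'): step: R->0, L->1 (L advanced); B->plug->G->R->H->L->E->refl->H->L'->F->R'->E->plug->A
Char 2 ('G'): step: R->1, L=1; G->plug->B->R->F->L->H->refl->E->L'->H->R'->C->plug->C
Char 3 ('H'): step: R->2, L=1; H->plug->H->R->B->L->A->refl->G->L'->G->R'->B->plug->G
Char 4 ('H'): step: R->3, L=1; H->plug->H->R->D->L->C->refl->F->L'->E->R'->D->plug->D
Char 5 ('H'): step: R->4, L=1; H->plug->H->R->E->L->F->refl->C->L'->D->R'->C->plug->C
Char 6 ('C'): step: R->5, L=1; C->plug->C->R->E->L->F->refl->C->L'->D->R'->G->plug->B
Char 7 ('A'): step: R->6, L=1; A->plug->E->R->A->L->B->refl->D->L'->C->R'->F->plug->F

Answer: ACGDCBF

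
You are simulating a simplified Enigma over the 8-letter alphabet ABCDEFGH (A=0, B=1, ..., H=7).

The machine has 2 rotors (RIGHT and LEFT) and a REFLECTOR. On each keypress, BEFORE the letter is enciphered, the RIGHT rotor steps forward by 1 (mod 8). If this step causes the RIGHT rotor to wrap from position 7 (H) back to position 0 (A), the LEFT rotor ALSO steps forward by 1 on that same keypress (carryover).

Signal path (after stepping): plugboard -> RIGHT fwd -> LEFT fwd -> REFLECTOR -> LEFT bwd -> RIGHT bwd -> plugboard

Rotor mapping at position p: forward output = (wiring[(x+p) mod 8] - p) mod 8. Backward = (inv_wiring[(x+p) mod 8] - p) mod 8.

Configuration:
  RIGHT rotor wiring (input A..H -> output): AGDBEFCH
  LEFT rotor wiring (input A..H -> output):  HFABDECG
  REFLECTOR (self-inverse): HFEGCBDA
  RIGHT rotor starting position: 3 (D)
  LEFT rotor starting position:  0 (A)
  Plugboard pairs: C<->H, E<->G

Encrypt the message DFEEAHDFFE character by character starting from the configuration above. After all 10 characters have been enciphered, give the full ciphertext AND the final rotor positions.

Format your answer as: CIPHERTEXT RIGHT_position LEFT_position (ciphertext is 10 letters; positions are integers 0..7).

Answer: BBGFHDGABC 5 1

Derivation:
Char 1 ('D'): step: R->4, L=0; D->plug->D->R->D->L->B->refl->F->L'->B->R'->B->plug->B
Char 2 ('F'): step: R->5, L=0; F->plug->F->R->G->L->C->refl->E->L'->F->R'->B->plug->B
Char 3 ('E'): step: R->6, L=0; E->plug->G->R->G->L->C->refl->E->L'->F->R'->E->plug->G
Char 4 ('E'): step: R->7, L=0; E->plug->G->R->G->L->C->refl->E->L'->F->R'->F->plug->F
Char 5 ('A'): step: R->0, L->1 (L advanced); A->plug->A->R->A->L->E->refl->C->L'->D->R'->C->plug->H
Char 6 ('H'): step: R->1, L=1; H->plug->C->R->A->L->E->refl->C->L'->D->R'->D->plug->D
Char 7 ('D'): step: R->2, L=1; D->plug->D->R->D->L->C->refl->E->L'->A->R'->E->plug->G
Char 8 ('F'): step: R->3, L=1; F->plug->F->R->F->L->B->refl->F->L'->G->R'->A->plug->A
Char 9 ('F'): step: R->4, L=1; F->plug->F->R->C->L->A->refl->H->L'->B->R'->B->plug->B
Char 10 ('E'): step: R->5, L=1; E->plug->G->R->E->L->D->refl->G->L'->H->R'->H->plug->C
Final: ciphertext=BBGFHDGABC, RIGHT=5, LEFT=1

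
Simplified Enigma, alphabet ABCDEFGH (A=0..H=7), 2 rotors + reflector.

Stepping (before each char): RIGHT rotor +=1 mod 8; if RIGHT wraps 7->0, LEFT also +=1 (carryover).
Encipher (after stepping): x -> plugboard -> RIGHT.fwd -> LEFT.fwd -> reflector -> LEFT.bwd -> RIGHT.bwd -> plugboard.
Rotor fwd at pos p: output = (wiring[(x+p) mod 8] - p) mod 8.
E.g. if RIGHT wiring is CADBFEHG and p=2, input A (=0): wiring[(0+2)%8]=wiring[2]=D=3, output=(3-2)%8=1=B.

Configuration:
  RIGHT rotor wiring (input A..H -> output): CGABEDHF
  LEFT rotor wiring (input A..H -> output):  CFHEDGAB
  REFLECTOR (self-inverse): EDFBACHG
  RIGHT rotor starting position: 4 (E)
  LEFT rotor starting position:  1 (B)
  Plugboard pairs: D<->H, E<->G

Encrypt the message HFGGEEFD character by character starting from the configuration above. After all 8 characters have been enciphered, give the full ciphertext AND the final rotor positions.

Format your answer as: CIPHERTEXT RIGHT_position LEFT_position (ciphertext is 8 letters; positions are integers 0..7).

Answer: GCCDAHGE 4 2

Derivation:
Char 1 ('H'): step: R->5, L=1; H->plug->D->R->F->L->H->refl->G->L'->B->R'->E->plug->G
Char 2 ('F'): step: R->6, L=1; F->plug->F->R->D->L->C->refl->F->L'->E->R'->C->plug->C
Char 3 ('G'): step: R->7, L=1; G->plug->E->R->C->L->D->refl->B->L'->H->R'->C->plug->C
Char 4 ('G'): step: R->0, L->2 (L advanced); G->plug->E->R->E->L->G->refl->H->L'->F->R'->H->plug->D
Char 5 ('E'): step: R->1, L=2; E->plug->G->R->E->L->G->refl->H->L'->F->R'->A->plug->A
Char 6 ('E'): step: R->2, L=2; E->plug->G->R->A->L->F->refl->C->L'->B->R'->D->plug->H
Char 7 ('F'): step: R->3, L=2; F->plug->F->R->H->L->D->refl->B->L'->C->R'->E->plug->G
Char 8 ('D'): step: R->4, L=2; D->plug->H->R->F->L->H->refl->G->L'->E->R'->G->plug->E
Final: ciphertext=GCCDAHGE, RIGHT=4, LEFT=2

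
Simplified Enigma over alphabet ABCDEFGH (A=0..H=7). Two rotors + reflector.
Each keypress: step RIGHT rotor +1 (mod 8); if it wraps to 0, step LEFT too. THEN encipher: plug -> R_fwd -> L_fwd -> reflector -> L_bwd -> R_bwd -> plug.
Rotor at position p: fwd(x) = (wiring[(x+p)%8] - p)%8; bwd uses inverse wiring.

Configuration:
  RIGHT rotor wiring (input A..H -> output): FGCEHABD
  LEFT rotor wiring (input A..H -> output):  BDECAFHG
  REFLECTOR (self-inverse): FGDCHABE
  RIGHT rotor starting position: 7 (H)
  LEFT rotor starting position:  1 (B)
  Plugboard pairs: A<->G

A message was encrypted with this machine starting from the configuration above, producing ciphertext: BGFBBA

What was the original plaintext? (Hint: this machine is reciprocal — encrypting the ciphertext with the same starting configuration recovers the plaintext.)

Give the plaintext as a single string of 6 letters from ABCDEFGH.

Answer: GDHGEH

Derivation:
Char 1 ('B'): step: R->0, L->2 (L advanced); B->plug->B->R->G->L->H->refl->E->L'->F->R'->A->plug->G
Char 2 ('G'): step: R->1, L=2; G->plug->A->R->F->L->E->refl->H->L'->G->R'->D->plug->D
Char 3 ('F'): step: R->2, L=2; F->plug->F->R->B->L->A->refl->F->L'->E->R'->H->plug->H
Char 4 ('B'): step: R->3, L=2; B->plug->B->R->E->L->F->refl->A->L'->B->R'->A->plug->G
Char 5 ('B'): step: R->4, L=2; B->plug->B->R->E->L->F->refl->A->L'->B->R'->E->plug->E
Char 6 ('A'): step: R->5, L=2; A->plug->G->R->H->L->B->refl->G->L'->C->R'->H->plug->H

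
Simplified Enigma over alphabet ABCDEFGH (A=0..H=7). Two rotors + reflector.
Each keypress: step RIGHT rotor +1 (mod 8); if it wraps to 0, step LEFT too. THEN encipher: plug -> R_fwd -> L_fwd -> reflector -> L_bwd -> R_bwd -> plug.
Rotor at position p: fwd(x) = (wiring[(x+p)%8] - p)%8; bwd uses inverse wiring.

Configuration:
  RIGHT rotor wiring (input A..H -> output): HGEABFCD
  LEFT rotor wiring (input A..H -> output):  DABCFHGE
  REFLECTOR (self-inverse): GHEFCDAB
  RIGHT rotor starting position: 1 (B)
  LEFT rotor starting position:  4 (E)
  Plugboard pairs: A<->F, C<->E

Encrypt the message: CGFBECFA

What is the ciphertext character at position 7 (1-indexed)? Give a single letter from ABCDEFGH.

Char 1 ('C'): step: R->2, L=4; C->plug->E->R->A->L->B->refl->H->L'->E->R'->H->plug->H
Char 2 ('G'): step: R->3, L=4; G->plug->G->R->D->L->A->refl->G->L'->H->R'->D->plug->D
Char 3 ('F'): step: R->4, L=4; F->plug->A->R->F->L->E->refl->C->L'->C->R'->F->plug->A
Char 4 ('B'): step: R->5, L=4; B->plug->B->R->F->L->E->refl->C->L'->C->R'->D->plug->D
Char 5 ('E'): step: R->6, L=4; E->plug->C->R->B->L->D->refl->F->L'->G->R'->E->plug->C
Char 6 ('C'): step: R->7, L=4; C->plug->E->R->B->L->D->refl->F->L'->G->R'->G->plug->G
Char 7 ('F'): step: R->0, L->5 (L advanced); F->plug->A->R->H->L->A->refl->G->L'->D->R'->H->plug->H

H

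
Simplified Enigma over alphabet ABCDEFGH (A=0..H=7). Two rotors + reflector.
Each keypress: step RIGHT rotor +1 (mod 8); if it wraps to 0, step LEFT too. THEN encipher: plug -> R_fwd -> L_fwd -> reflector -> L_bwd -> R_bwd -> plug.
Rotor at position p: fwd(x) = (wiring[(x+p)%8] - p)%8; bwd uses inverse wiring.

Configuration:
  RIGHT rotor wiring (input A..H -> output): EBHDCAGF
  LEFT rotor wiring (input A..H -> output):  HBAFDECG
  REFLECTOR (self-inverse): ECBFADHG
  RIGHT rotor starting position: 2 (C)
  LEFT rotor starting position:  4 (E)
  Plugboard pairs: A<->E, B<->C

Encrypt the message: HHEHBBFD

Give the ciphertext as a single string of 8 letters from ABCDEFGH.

Answer: BGDEDFDA

Derivation:
Char 1 ('H'): step: R->3, L=4; H->plug->H->R->E->L->D->refl->F->L'->F->R'->C->plug->B
Char 2 ('H'): step: R->4, L=4; H->plug->H->R->H->L->B->refl->C->L'->D->R'->G->plug->G
Char 3 ('E'): step: R->5, L=4; E->plug->A->R->D->L->C->refl->B->L'->H->R'->D->plug->D
Char 4 ('H'): step: R->6, L=4; H->plug->H->R->C->L->G->refl->H->L'->A->R'->A->plug->E
Char 5 ('B'): step: R->7, L=4; B->plug->C->R->C->L->G->refl->H->L'->A->R'->D->plug->D
Char 6 ('B'): step: R->0, L->5 (L advanced); B->plug->C->R->H->L->G->refl->H->L'->A->R'->F->plug->F
Char 7 ('F'): step: R->1, L=5; F->plug->F->R->F->L->D->refl->F->L'->B->R'->D->plug->D
Char 8 ('D'): step: R->2, L=5; D->plug->D->R->G->L->A->refl->E->L'->E->R'->E->plug->A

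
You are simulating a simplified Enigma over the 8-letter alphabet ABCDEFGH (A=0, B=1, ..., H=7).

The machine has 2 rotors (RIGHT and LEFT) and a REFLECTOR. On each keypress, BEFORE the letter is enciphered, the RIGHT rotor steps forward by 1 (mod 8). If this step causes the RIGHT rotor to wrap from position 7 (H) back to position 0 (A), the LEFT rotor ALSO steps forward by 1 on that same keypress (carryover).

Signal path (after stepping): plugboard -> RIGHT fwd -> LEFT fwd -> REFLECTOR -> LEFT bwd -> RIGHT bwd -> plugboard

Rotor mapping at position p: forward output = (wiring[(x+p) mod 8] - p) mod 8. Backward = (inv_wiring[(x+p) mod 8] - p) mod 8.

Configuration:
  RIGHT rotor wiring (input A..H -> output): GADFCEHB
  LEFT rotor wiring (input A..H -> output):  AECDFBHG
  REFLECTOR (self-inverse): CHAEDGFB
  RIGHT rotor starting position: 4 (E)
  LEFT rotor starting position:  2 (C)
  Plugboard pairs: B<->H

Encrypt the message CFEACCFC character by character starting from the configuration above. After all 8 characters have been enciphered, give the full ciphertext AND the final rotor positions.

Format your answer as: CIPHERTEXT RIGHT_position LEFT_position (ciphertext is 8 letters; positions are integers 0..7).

Char 1 ('C'): step: R->5, L=2; C->plug->C->R->E->L->F->refl->G->L'->G->R'->F->plug->F
Char 2 ('F'): step: R->6, L=2; F->plug->F->R->H->L->C->refl->A->L'->A->R'->C->plug->C
Char 3 ('E'): step: R->7, L=2; E->plug->E->R->G->L->G->refl->F->L'->E->R'->D->plug->D
Char 4 ('A'): step: R->0, L->3 (L advanced); A->plug->A->R->G->L->B->refl->H->L'->H->R'->G->plug->G
Char 5 ('C'): step: R->1, L=3; C->plug->C->R->E->L->D->refl->E->L'->D->R'->E->plug->E
Char 6 ('C'): step: R->2, L=3; C->plug->C->R->A->L->A->refl->C->L'->B->R'->A->plug->A
Char 7 ('F'): step: R->3, L=3; F->plug->F->R->D->L->E->refl->D->L'->E->R'->D->plug->D
Char 8 ('C'): step: R->4, L=3; C->plug->C->R->D->L->E->refl->D->L'->E->R'->F->plug->F
Final: ciphertext=FCDGEADF, RIGHT=4, LEFT=3

Answer: FCDGEADF 4 3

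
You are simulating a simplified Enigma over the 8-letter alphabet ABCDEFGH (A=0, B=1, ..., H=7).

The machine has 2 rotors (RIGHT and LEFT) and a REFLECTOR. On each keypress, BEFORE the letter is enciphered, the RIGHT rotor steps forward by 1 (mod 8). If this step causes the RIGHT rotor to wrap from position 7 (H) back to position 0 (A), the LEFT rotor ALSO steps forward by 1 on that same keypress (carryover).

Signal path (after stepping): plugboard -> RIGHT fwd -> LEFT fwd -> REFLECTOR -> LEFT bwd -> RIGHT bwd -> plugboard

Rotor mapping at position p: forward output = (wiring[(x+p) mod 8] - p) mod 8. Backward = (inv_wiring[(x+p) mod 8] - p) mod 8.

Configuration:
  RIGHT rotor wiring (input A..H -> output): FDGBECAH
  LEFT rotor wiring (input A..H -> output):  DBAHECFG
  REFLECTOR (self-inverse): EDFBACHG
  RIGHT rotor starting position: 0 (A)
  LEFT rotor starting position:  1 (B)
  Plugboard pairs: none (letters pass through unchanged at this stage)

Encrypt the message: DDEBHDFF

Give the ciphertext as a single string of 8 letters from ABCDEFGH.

Char 1 ('D'): step: R->1, L=1; D->plug->D->R->D->L->D->refl->B->L'->E->R'->H->plug->H
Char 2 ('D'): step: R->2, L=1; D->plug->D->R->A->L->A->refl->E->L'->F->R'->F->plug->F
Char 3 ('E'): step: R->3, L=1; E->plug->E->R->E->L->B->refl->D->L'->D->R'->H->plug->H
Char 4 ('B'): step: R->4, L=1; B->plug->B->R->G->L->F->refl->C->L'->H->R'->F->plug->F
Char 5 ('H'): step: R->5, L=1; H->plug->H->R->H->L->C->refl->F->L'->G->R'->E->plug->E
Char 6 ('D'): step: R->6, L=1; D->plug->D->R->F->L->E->refl->A->L'->A->R'->E->plug->E
Char 7 ('F'): step: R->7, L=1; F->plug->F->R->F->L->E->refl->A->L'->A->R'->A->plug->A
Char 8 ('F'): step: R->0, L->2 (L advanced); F->plug->F->R->C->L->C->refl->F->L'->B->R'->D->plug->D

Answer: HFHFEEAD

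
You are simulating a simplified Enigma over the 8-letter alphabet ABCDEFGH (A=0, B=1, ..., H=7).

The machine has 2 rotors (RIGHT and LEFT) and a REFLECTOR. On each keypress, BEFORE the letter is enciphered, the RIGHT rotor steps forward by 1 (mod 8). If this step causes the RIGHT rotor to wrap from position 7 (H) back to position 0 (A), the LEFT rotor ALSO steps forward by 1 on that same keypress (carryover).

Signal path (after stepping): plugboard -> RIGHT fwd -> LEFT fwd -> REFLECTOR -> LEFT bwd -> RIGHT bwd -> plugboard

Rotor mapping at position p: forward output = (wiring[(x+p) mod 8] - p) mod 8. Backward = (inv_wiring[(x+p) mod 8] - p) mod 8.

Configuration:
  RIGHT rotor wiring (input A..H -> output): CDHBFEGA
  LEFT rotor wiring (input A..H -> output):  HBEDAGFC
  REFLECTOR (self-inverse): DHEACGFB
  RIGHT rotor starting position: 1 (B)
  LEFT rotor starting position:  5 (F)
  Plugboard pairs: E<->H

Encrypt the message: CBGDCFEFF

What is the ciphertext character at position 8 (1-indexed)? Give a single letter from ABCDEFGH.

Char 1 ('C'): step: R->2, L=5; C->plug->C->R->D->L->C->refl->E->L'->E->R'->E->plug->H
Char 2 ('B'): step: R->3, L=5; B->plug->B->R->C->L->F->refl->G->L'->G->R'->A->plug->A
Char 3 ('G'): step: R->4, L=5; G->plug->G->R->D->L->C->refl->E->L'->E->R'->D->plug->D
Char 4 ('D'): step: R->5, L=5; D->plug->D->R->F->L->H->refl->B->L'->A->R'->H->plug->E
Char 5 ('C'): step: R->6, L=5; C->plug->C->R->E->L->E->refl->C->L'->D->R'->F->plug->F
Char 6 ('F'): step: R->7, L=5; F->plug->F->R->G->L->G->refl->F->L'->C->R'->E->plug->H
Char 7 ('E'): step: R->0, L->6 (L advanced); E->plug->H->R->A->L->H->refl->B->L'->C->R'->A->plug->A
Char 8 ('F'): step: R->1, L=6; F->plug->F->R->F->L->F->refl->G->L'->E->R'->D->plug->D

D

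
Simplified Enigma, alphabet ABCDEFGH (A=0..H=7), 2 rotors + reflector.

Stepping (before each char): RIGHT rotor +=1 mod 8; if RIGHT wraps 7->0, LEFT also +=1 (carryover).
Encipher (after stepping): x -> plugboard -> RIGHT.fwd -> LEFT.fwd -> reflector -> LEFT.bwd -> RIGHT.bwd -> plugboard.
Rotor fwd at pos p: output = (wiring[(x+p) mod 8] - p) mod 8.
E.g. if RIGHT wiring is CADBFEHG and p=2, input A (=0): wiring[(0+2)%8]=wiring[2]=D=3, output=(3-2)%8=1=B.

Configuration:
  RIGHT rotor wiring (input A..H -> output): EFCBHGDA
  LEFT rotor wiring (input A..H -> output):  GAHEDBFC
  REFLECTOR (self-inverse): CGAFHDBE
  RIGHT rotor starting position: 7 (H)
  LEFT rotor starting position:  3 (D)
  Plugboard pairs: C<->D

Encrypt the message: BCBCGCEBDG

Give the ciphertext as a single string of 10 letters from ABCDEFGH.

Char 1 ('B'): step: R->0, L->4 (L advanced); B->plug->B->R->F->L->E->refl->H->L'->A->R'->H->plug->H
Char 2 ('C'): step: R->1, L=4; C->plug->D->R->G->L->D->refl->F->L'->B->R'->B->plug->B
Char 3 ('B'): step: R->2, L=4; B->plug->B->R->H->L->A->refl->C->L'->E->R'->D->plug->C
Char 4 ('C'): step: R->3, L=4; C->plug->D->R->A->L->H->refl->E->L'->F->R'->E->plug->E
Char 5 ('G'): step: R->4, L=4; G->plug->G->R->G->L->D->refl->F->L'->B->R'->F->plug->F
Char 6 ('C'): step: R->5, L=4; C->plug->D->R->H->L->A->refl->C->L'->E->R'->G->plug->G
Char 7 ('E'): step: R->6, L=4; E->plug->E->R->E->L->C->refl->A->L'->H->R'->D->plug->C
Char 8 ('B'): step: R->7, L=4; B->plug->B->R->F->L->E->refl->H->L'->A->R'->F->plug->F
Char 9 ('D'): step: R->0, L->5 (L advanced); D->plug->C->R->C->L->F->refl->D->L'->E->R'->A->plug->A
Char 10 ('G'): step: R->1, L=5; G->plug->G->R->H->L->G->refl->B->L'->D->R'->H->plug->H

Answer: HBCEFGCFAH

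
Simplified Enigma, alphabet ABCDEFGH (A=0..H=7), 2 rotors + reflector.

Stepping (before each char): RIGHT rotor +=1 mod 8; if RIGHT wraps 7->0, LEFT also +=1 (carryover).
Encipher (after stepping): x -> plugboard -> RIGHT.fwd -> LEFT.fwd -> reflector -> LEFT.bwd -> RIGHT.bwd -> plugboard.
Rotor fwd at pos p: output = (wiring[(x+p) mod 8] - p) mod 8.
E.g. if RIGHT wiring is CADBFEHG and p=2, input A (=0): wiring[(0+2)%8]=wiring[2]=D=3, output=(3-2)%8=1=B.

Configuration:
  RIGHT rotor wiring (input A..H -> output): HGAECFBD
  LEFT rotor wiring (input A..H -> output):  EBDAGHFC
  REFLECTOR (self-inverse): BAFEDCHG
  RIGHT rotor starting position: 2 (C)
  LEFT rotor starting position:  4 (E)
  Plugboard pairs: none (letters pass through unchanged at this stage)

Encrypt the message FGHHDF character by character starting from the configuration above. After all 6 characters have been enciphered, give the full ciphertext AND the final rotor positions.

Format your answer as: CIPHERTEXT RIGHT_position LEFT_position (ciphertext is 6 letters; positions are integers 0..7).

Answer: CFACCH 0 5

Derivation:
Char 1 ('F'): step: R->3, L=4; F->plug->F->R->E->L->A->refl->B->L'->C->R'->C->plug->C
Char 2 ('G'): step: R->4, L=4; G->plug->G->R->E->L->A->refl->B->L'->C->R'->F->plug->F
Char 3 ('H'): step: R->5, L=4; H->plug->H->R->F->L->F->refl->C->L'->A->R'->A->plug->A
Char 4 ('H'): step: R->6, L=4; H->plug->H->R->H->L->E->refl->D->L'->B->R'->C->plug->C
Char 5 ('D'): step: R->7, L=4; D->plug->D->R->B->L->D->refl->E->L'->H->R'->C->plug->C
Char 6 ('F'): step: R->0, L->5 (L advanced); F->plug->F->R->F->L->G->refl->H->L'->D->R'->H->plug->H
Final: ciphertext=CFACCH, RIGHT=0, LEFT=5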